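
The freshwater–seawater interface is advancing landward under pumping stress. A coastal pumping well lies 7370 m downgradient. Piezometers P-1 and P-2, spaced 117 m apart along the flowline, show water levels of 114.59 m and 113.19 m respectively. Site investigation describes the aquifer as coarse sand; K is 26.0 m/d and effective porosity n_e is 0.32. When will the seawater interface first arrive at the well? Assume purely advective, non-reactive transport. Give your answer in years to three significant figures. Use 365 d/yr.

Hydraulic gradient i = (114.59 − 113.19) / 117 = 1.40 / 117 = 0.01197
Specific discharge q = 26.0 × 0.01197 = 0.3111 m/d
Average linear velocity = 0.3111 / 0.32 = 0.9722 m/d
t = L / v = 7370 / 0.9722 = 7581 d
   = 7581 / 365 = 20.8 yr

20.8 years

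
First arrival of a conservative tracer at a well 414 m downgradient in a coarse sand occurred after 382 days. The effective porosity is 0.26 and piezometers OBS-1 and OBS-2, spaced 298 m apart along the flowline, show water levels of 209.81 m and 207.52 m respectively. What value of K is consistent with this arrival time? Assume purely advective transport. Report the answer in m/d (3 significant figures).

36.7 m/d

Hydraulic gradient i = (209.81 − 207.52) / 298 = 2.29 / 298 = 0.007685
v = L / t = 414 / 382 = 1.084 m/d
K = v · n / i = 1.084 × 0.26 / 0.007685 = 36.7 m/d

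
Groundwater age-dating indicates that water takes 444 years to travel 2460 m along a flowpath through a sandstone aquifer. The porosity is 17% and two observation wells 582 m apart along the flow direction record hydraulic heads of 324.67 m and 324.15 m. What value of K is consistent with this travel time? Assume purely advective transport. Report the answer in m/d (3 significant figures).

2.89 m/d

Hydraulic gradient i = (324.67 − 324.15) / 582 = 0.52 / 582 = 8.935e-4
t = 444 years = 162100 d
v = L / t = 2460 / 162100 = 0.01518 m/d
K = v · n / i = 0.01518 × 0.17 / 8.935e-4 = 2.89 m/d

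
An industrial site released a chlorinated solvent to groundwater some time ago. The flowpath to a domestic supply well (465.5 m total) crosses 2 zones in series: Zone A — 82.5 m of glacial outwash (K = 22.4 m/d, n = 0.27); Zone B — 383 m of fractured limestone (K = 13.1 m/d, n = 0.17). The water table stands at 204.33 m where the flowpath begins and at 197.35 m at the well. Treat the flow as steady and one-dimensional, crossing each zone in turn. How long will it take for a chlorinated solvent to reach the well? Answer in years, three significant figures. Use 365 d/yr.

Total head drop ΔH = 204.33 − 197.35 = 6.98 m
Steady 1-D flow in series ⇒ the Darcy flux q is identical in every zone and the zone head losses add (resistances L/K in series).
Σ(L/K) = 82.5/22.4 + 383/13.1 = 3.683 + 29.24 = 32.92 d
q = ΔH / Σ(L/K) = 6.98 / 32.92 = 0.2120 m/d (same in every zone)
Zone A: v = q/n = 0.2120/0.27 = 0.7853 m/d → t_A = 82.5/0.7853 = 105.1 d
Zone B: v = q/n = 0.2120/0.17 = 1.247 m/d → t_B = 383/1.247 = 307.1 d
Total t = 105.1 + 307.1 = 412.1 d
   = 412.1 / 365 = 1.13 yr

1.13 years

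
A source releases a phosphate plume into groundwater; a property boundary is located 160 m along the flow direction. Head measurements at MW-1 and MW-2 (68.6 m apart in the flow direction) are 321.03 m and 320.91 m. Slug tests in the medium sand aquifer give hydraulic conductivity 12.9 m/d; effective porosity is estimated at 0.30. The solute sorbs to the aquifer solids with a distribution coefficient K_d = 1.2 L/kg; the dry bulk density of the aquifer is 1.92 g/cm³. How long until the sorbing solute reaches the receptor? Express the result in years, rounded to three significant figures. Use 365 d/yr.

50.6 years

Hydraulic gradient i = (321.03 − 320.91) / 68.6 = 0.12 / 68.6 = 0.001749
Specific discharge q = 12.9 × 0.001749 = 0.02257 m/d
Average linear velocity = 0.02257 / 0.30 = 0.07522 m/d
Retardation R = 1 + ρ_b·K_d/n = 1 + 1.92×1.2/0.30 = 8.680
Contaminant velocity v_c = v/R = 0.07522/8.680 = 0.008666 m/d
t = L/v_c = 160/0.008666 = 18460 d
   = 18460/365 = 50.6 yr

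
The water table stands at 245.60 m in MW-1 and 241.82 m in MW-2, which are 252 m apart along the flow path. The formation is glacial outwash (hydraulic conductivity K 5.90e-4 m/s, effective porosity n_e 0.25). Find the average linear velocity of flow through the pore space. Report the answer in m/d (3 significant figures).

3.06 m/d

Hydraulic gradient i = (245.60 − 241.82) / 252 = 3.78 / 252 = 0.01500
K = 5.90e-4 m/s × 86400 s/d = 50.98 m/d
Darcy flux q = K·i = 50.98 × 0.01500 = 0.7646 m/d
v_s = q/n_e = 0.7646/0.25 = 3.059 m/d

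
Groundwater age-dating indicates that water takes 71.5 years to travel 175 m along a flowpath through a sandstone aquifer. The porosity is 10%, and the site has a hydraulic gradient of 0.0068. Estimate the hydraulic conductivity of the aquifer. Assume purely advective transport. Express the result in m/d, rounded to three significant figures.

0.0986 m/d

t = 71.5 years = 26100 d
v = L / t = 175 / 26100 = 0.006706 m/d
K = v · n / i = 0.006706 × 0.10 / 0.0068 = 0.0986 m/d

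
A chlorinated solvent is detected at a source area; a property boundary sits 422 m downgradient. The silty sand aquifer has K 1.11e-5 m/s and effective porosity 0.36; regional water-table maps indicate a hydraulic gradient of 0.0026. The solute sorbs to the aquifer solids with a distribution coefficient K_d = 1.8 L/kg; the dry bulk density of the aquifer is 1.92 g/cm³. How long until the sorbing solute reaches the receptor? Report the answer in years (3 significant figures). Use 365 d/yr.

K = 1.11e-5 m/s × 86400 s/d = 0.9590 m/d
Specific discharge q = 0.9590 × 0.0026 = 0.002494 m/d
v = Ki/n = 0.9590·0.0026/0.36 = 0.006926 m/d
Retardation R = 1 + ρ_b·K_d/n = 1 + 1.92×1.8/0.36 = 10.60
Contaminant velocity v_c = v/R = 0.006926/10.60 = 6.534e-4 m/d
t = L/v_c = 422/6.534e-4 = 645800 d
   = 645800/365 = 1770 yr

1770 years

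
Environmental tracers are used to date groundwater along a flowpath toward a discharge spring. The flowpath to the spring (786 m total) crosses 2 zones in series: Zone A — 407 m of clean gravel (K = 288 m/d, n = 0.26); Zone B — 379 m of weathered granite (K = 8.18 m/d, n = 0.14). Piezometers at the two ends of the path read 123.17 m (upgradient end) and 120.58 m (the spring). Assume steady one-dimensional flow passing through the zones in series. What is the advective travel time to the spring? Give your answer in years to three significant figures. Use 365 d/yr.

Total head drop ΔH = 123.17 − 120.58 = 2.59 m
Continuity: the same q passes through each zone, so ΔH = q·Σ(L_j/K_j) — the zones act as resistances in series.
Σ(L/K) = 407/288 + 379/8.18 = 1.413 + 46.33 = 47.75 d
q = ΔH / Σ(L/K) = 2.59 / 47.75 = 0.05425 m/d (same in every zone)
Zone A: v = q/n = 0.05425/0.26 = 0.2086 m/d → t_A = 407/0.2086 = 1951 d
Zone B: v = q/n = 0.05425/0.14 = 0.3875 m/d → t_B = 379/0.3875 = 978.1 d
Total t = 1951 + 978.1 = 2929 d
   = 2929 / 365 = 8.02 yr

8.02 years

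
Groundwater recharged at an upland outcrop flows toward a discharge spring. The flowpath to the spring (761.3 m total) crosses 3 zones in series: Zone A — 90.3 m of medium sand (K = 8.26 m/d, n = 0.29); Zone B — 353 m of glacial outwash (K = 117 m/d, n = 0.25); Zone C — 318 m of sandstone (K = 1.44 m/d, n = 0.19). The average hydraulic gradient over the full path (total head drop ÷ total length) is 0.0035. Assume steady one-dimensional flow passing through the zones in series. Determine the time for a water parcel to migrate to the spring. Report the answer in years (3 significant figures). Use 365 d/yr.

Steady 1-D flow in series ⇒ the Darcy flux q is identical in every zone and the zone head losses add (resistances L/K in series).
Σ(L/K) = 90.3/8.26 + 353/117 + 318/1.44 = 10.93 + 3.017 + 220.8 = 234.8 d
K_eq = L_total / Σ(L/K) = 761.3 / 234.8 = 3.243 m/d
q = K_eq · i = 3.243 × 0.0035 = 0.01135 m/d (same in every zone)
Zone A: v = q/n = 0.01135/0.29 = 0.03913 m/d → t_A = 90.3/0.03913 = 2307 d
Zone B: v = q/n = 0.01135/0.25 = 0.04540 m/d → t_B = 353/0.04540 = 7776 d
Zone C: v = q/n = 0.01135/0.19 = 0.05973 m/d → t_C = 318/0.05973 = 5324 d
Total t = 2307 + 7776 + 5324 = 15410 d
   = 15410 / 365 = 42.2 yr

42.2 years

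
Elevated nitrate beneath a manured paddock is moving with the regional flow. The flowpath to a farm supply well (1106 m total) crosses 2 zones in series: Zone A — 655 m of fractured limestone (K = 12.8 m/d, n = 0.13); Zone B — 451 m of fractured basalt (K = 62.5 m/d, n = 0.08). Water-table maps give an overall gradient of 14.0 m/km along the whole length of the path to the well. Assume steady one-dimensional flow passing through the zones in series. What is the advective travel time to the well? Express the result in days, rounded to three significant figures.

457 days

Steady 1-D flow in series ⇒ the Darcy flux q is identical in every zone and the zone head losses add (resistances L/K in series).
Σ(L/K) = 655/12.8 + 451/62.5 = 51.17 + 7.216 = 58.39 d
K_eq = L_total / Σ(L/K) = 1106 / 58.39 = 18.94 m/d
q = K_eq · i = 18.94 × 0.014 = 0.2652 m/d (same in every zone)
Zone A: v = q/n = 0.2652/0.13 = 2.040 m/d → t_A = 655/2.040 = 321.1 d
Zone B: v = q/n = 0.2652/0.08 = 3.315 m/d → t_B = 451/3.315 = 136.1 d
Total t = 321.1 + 136.1 = 457.1 d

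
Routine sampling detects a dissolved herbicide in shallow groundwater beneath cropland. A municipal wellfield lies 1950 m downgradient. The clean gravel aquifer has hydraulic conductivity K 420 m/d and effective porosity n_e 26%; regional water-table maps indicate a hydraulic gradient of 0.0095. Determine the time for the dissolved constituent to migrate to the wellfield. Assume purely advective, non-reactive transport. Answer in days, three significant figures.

127 days

q = Ki = 420 × 0.0095 = 3.990 m/d
v = Ki/n = 420·0.0095/0.26 = 15.35 m/d
t = L / v = 1950 / 15.35 = 127.1 d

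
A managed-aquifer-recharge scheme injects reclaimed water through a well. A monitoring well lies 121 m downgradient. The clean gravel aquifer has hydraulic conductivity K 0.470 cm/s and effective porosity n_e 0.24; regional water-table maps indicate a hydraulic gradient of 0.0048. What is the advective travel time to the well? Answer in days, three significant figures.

K = 0.470 cm/s × 864 = 406.1 m/d
Darcy flux q = K·i = 406.1 × 0.0048 = 1.949 m/d
Seepage velocity v = q / n = 1.949 / 0.24 = 8.122 m/d
t = L / v = 121 / 8.122 = 14.90 d

14.9 days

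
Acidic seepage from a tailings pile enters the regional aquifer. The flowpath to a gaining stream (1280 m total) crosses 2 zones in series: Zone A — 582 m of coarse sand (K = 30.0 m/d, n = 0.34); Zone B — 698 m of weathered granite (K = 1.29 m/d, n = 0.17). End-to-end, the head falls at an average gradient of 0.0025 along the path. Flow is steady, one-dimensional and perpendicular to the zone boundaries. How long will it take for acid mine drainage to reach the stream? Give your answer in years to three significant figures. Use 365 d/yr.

152 years

For zones in series the flux q is common to all zones; the equivalent conductivity is the harmonic (thickness-weighted) mean, K_eq = L_total / Σ(L_j/K_j).
Σ(L/K) = 582/30.0 + 698/1.29 = 19.40 + 541.1 = 560.5 d
K_eq = L_total / Σ(L/K) = 1280 / 560.5 = 2.284 m/d
q = K_eq · i = 2.284 × 0.0025 = 0.005709 m/d (same in every zone)
Zone A: v = q/n = 0.005709/0.34 = 0.01679 m/d → t_A = 582/0.01679 = 34660 d
Zone B: v = q/n = 0.005709/0.17 = 0.03358 m/d → t_B = 698/0.03358 = 20780 d
Total t = 34660 + 20780 = 55440 d
   = 55440 / 365 = 152 yr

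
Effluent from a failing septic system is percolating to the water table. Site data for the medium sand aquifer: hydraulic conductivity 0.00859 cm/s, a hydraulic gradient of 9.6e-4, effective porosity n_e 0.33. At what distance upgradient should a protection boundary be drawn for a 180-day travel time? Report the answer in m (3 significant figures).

3.89 m

K = 0.00859 cm/s × 864 = 7.422 m/d
Darcy flux q = K·i = 7.422 × 9.6e-4 = 0.007125 m/d
v = Ki/n = 7.422·9.6e-4/0.33 = 0.02159 m/d
L = v × T = 0.02159 × 180 = 3.886 m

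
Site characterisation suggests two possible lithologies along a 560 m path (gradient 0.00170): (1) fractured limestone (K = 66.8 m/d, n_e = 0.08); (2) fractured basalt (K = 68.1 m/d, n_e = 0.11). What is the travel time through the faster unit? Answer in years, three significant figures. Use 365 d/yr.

1.08 years

Unit 1 (fractured limestone): v = 66.8×0.0017/0.08 = 1.420 m/d, t = 560/1.420 = 394.5 d
Unit 2 (fractured basalt): v = 68.1×0.0017/0.11 = 1.052 m/d, t = 560/1.052 = 532.1 d
Faster: 394.5 d / 365 = 1.08 yr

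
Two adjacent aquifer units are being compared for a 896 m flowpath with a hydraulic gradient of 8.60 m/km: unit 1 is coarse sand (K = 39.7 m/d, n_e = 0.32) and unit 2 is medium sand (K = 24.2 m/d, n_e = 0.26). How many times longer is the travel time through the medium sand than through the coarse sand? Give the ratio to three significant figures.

Unit 1 (coarse sand): v = 39.7×0.0086/0.32 = 1.067 m/d, t = 896/1.067 = 839.8 d
Unit 2 (medium sand): v = 24.2×0.0086/0.26 = 0.8005 m/d, t = 896/0.8005 = 1119 d
t(medium sand) / t(coarse sand) = 1119/839.8 = 1.33

1.33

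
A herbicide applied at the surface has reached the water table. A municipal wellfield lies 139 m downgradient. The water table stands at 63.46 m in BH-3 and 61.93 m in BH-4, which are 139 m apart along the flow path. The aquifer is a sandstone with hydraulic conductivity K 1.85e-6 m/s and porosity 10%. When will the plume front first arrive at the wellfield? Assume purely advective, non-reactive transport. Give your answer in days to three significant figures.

Hydraulic gradient i = (63.46 − 61.93) / 139 = 1.53 / 139 = 0.01101
K = 1.85e-6 m/s × 86400 s/d = 0.1598 m/d
Specific discharge q = 0.1598 × 0.01101 = 0.001759 m/d
Average linear velocity = 0.001759 / 0.10 = 0.01759 m/d
t = L / v = 139 / 0.01759 = 7900 d

7900 days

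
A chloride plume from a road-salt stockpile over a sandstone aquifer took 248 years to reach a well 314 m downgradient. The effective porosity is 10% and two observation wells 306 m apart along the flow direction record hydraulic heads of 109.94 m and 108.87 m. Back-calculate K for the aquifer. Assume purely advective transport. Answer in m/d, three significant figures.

0.0992 m/d

Hydraulic gradient i = (109.94 − 108.87) / 306 = 1.07 / 306 = 0.003497
t = 248 years = 90520 d
v = L / t = 314 / 90520 = 0.003469 m/d
K = v · n / i = 0.003469 × 0.10 / 0.003497 = 0.0992 m/d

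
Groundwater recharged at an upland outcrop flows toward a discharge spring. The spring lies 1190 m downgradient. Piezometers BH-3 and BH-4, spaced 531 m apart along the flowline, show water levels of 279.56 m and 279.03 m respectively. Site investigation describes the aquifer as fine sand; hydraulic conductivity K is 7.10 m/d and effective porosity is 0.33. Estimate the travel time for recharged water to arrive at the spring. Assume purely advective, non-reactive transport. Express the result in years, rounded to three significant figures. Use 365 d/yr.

Hydraulic gradient i = (279.56 − 279.03) / 531 = 0.53 / 531 = 9.981e-4
q = Ki = 7.10 × 9.981e-4 = 0.007087 m/d
Seepage velocity v = q / n = 0.007087 / 0.33 = 0.02147 m/d
t = L / v = 1190 / 0.02147 = 55410 d
   = 55410 / 365 = 152 yr

152 years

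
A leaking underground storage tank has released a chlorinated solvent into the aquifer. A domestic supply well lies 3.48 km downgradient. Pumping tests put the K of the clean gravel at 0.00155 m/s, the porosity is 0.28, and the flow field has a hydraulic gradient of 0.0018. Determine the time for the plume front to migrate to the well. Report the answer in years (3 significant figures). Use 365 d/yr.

K = 0.00155 m/s × 86400 s/d = 133.9 m/d
Specific discharge q = 133.9 × 0.0018 = 0.2411 m/d
v_s = q/n_e = 0.2411/0.28 = 0.8609 m/d
L = 3.48 km = 3480 m
t = L / v = 3480 / 0.8609 = 4042 d
   = 4042 / 365 = 11.1 yr

11.1 years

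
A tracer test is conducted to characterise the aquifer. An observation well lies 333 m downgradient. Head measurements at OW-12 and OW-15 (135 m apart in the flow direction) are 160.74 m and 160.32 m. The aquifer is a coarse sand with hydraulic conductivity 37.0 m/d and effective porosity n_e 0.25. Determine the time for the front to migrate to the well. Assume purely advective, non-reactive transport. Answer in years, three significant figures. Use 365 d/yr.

Hydraulic gradient i = (160.74 − 160.32) / 135 = 0.42 / 135 = 0.003111
Specific discharge q = 37.0 × 0.003111 = 0.1151 m/d
Average linear velocity = 0.1151 / 0.25 = 0.4604 m/d
t = L / v = 333 / 0.4604 = 723.2 d
   = 723.2 / 365 = 1.98 yr

1.98 years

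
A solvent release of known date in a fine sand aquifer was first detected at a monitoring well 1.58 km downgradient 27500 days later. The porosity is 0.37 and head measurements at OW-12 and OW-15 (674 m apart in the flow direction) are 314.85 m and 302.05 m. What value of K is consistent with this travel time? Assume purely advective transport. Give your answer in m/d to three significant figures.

1.12 m/d

Hydraulic gradient i = (314.85 − 302.05) / 674 = 12.80 / 674 = 0.01899
L = 1.58 km = 1580 m
v = L / t = 1580 / 27500 = 0.05745 m/d
K = v · n / i = 0.05745 × 0.37 / 0.01899 = 1.12 m/d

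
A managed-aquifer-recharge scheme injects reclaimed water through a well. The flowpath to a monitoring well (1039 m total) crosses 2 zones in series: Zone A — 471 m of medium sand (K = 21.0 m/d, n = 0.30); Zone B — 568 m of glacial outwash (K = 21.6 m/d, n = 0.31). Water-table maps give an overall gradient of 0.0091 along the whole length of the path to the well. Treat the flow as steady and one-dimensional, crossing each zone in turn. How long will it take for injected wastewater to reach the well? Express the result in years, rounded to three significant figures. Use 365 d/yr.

Steady 1-D flow in series ⇒ the Darcy flux q is identical in every zone and the zone head losses add (resistances L/K in series).
Σ(L/K) = 471/21.0 + 568/21.6 = 22.43 + 26.30 = 48.72 d
K_eq = L_total / Σ(L/K) = 1039 / 48.72 = 21.32 m/d
q = K_eq · i = 21.32 × 0.0091 = 0.1940 m/d (same in every zone)
Zone A: v = q/n = 0.1940/0.30 = 0.6468 m/d → t_A = 471/0.6468 = 728.2 d
Zone B: v = q/n = 0.1940/0.31 = 0.6260 m/d → t_B = 568/0.6260 = 907.4 d
Total t = 728.2 + 907.4 = 1636 d
   = 1636 / 365 = 4.48 yr

4.48 years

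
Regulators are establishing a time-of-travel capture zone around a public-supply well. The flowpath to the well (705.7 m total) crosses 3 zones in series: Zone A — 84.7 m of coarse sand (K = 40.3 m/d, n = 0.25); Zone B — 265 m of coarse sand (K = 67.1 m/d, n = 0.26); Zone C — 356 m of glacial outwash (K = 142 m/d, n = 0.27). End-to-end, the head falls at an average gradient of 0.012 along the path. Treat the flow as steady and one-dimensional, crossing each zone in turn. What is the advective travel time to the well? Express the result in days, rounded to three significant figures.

For zones in series the flux q is common to all zones; the equivalent conductivity is the harmonic (thickness-weighted) mean, K_eq = L_total / Σ(L_j/K_j).
Σ(L/K) = 84.7/40.3 + 265/67.1 + 356/142 = 2.102 + 3.949 + 2.507 = 8.558 d
K_eq = L_total / Σ(L/K) = 705.7 / 8.558 = 82.46 m/d
q = K_eq · i = 82.46 × 0.012 = 0.9895 m/d (same in every zone)
Zone A: v = q/n = 0.9895/0.25 = 3.958 m/d → t_A = 84.7/3.958 = 21.40 d
Zone B: v = q/n = 0.9895/0.26 = 3.806 m/d → t_B = 265/3.806 = 69.63 d
Zone C: v = q/n = 0.9895/0.27 = 3.665 m/d → t_C = 356/3.665 = 97.14 d
Total t = 21.40 + 69.63 + 97.14 = 188.2 d

188 days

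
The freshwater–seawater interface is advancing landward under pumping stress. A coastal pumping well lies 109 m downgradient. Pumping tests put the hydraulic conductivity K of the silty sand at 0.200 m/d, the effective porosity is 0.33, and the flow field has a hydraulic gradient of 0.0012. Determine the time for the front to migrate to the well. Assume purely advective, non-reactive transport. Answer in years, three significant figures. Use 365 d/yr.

411 years

Darcy flux q = K·i = 0.200 × 0.0012 = 2.400e-4 m/d
Average linear velocity = 2.400e-4 / 0.33 = 7.273e-4 m/d
t = L / v = 109 / 7.273e-4 = 149900 d
   = 149900 / 365 = 411 yr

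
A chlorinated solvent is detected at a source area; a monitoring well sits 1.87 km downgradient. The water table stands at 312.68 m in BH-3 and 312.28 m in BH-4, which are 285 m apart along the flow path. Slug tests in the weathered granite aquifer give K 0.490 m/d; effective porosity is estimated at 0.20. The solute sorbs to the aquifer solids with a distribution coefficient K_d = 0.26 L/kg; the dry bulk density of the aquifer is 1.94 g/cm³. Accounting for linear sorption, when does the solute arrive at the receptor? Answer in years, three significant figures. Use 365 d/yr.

5250 years

Hydraulic gradient i = (312.68 − 312.28) / 285 = 0.40 / 285 = 0.001404
Darcy flux q = K·i = 0.490 × 0.001404 = 6.877e-4 m/d
v = Ki/n = 0.490·0.001404/0.20 = 0.003439 m/d
Retardation R = 1 + ρ_b·K_d/n = 1 + 1.94×0.26/0.20 = 3.522
Contaminant velocity v_c = v/R = 0.003439/3.522 = 9.763e-4 m/d
L = 1.87 km = 1870 m
t = L/v_c = 1870/9.763e-4 = 1.915e6 d
   = 1.915e6/365 = 5250 yr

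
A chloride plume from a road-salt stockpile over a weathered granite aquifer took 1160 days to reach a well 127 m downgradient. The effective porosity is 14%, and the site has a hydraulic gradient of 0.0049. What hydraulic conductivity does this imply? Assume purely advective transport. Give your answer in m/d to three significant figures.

3.13 m/d

v = L / t = 127 / 1160 = 0.1095 m/d
K = v · n / i = 0.1095 × 0.14 / 0.0049 = 3.13 m/d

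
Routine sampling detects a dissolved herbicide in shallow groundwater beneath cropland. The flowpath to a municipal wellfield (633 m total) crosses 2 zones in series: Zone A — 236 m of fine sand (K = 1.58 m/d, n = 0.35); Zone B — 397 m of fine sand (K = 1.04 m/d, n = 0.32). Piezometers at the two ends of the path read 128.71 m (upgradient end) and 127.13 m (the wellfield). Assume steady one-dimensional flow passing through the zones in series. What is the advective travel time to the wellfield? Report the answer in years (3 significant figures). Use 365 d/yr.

193 years

Total head drop ΔH = 128.71 − 127.13 = 1.58 m
Steady 1-D flow in series ⇒ the Darcy flux q is identical in every zone and the zone head losses add (resistances L/K in series).
Σ(L/K) = 236/1.58 + 397/1.04 = 149.4 + 381.7 = 531.1 d
q = ΔH / Σ(L/K) = 1.58 / 531.1 = 0.002975 m/d (same in every zone)
Zone A: v = q/n = 0.002975/0.35 = 0.008500 m/d → t_A = 236/0.008500 = 27760 d
Zone B: v = q/n = 0.002975/0.32 = 0.009297 m/d → t_B = 397/0.009297 = 42700 d
Total t = 27760 + 42700 = 70470 d
   = 70470 / 365 = 193 yr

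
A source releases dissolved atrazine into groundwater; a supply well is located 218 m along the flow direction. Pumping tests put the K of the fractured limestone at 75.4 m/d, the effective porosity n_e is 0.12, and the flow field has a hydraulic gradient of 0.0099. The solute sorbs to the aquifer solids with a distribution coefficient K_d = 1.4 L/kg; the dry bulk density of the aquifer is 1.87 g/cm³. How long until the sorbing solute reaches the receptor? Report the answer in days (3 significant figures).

Specific discharge q = 75.4 × 0.0099 = 0.7465 m/d
Average linear velocity = 0.7465 / 0.12 = 6.221 m/d
Retardation R = 1 + ρ_b·K_d/n = 1 + 1.87×1.4/0.12 = 22.82
Contaminant velocity v_c = v/R = 6.221/22.82 = 0.2726 m/d
t = L/v_c = 218/0.2726 = 799.6 d

800 days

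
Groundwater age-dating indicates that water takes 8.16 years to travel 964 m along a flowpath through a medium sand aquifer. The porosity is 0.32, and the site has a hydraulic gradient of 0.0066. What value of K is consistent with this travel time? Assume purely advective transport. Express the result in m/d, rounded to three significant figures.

t = 8.16 years = 2978 d
v = L / t = 964 / 2978 = 0.3237 m/d
K = v · n / i = 0.3237 × 0.32 / 0.0066 = 15.7 m/d

15.7 m/d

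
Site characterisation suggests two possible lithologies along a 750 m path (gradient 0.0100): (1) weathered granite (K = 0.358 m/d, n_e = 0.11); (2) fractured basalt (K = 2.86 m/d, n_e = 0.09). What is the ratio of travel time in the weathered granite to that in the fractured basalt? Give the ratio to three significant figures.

Unit 1 (weathered granite): v = 0.358×0.010/0.11 = 0.03255 m/d, t = 750/0.03255 = 23040 d
Unit 2 (fractured basalt): v = 2.86×0.010/0.09 = 0.3178 m/d, t = 750/0.3178 = 2360 d
t(weathered granite) / t(fractured basalt) = 23040/2360 = 9.76

9.76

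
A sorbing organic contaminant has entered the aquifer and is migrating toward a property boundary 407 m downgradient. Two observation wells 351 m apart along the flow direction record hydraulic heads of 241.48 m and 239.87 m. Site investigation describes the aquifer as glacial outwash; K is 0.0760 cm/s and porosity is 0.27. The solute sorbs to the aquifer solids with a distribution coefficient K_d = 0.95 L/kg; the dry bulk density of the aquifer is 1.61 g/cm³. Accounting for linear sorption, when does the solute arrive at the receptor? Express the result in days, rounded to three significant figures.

2430 days

Hydraulic gradient i = (241.48 − 239.87) / 351 = 1.61 / 351 = 0.004587
K = 0.0760 cm/s × 864 = 65.66 m/d
Darcy flux q = K·i = 65.66 × 0.004587 = 0.3012 m/d
Average linear velocity = 0.3012 / 0.27 = 1.116 m/d
Retardation R = 1 + ρ_b·K_d/n = 1 + 1.61×0.95/0.27 = 6.665
Contaminant velocity v_c = v/R = 1.116/6.665 = 0.1674 m/d
t = L/v_c = 407/0.1674 = 2432 d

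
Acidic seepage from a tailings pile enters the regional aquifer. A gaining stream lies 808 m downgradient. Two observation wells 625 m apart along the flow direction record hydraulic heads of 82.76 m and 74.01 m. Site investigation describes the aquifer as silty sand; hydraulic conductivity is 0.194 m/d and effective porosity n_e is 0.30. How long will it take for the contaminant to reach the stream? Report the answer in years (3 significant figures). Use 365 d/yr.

245 years

Hydraulic gradient i = (82.76 − 74.01) / 625 = 8.75 / 625 = 0.01400
q = Ki = 0.194 × 0.01400 = 0.002716 m/d
v_s = q/n_e = 0.002716/0.30 = 0.009053 m/d
t = L / v = 808 / 0.009053 = 89250 d
   = 89250 / 365 = 245 yr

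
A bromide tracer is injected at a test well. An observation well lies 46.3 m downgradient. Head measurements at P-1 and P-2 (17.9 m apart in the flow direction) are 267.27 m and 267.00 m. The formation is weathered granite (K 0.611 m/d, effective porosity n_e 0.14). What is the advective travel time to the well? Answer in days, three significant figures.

Hydraulic gradient i = (267.27 − 267.00) / 17.9 = 0.27 / 17.9 = 0.01508
q = Ki = 0.611 × 0.01508 = 0.009216 m/d
Average linear velocity = 0.009216 / 0.14 = 0.06583 m/d
t = L / v = 46.3 / 0.06583 = 703.3 d

703 days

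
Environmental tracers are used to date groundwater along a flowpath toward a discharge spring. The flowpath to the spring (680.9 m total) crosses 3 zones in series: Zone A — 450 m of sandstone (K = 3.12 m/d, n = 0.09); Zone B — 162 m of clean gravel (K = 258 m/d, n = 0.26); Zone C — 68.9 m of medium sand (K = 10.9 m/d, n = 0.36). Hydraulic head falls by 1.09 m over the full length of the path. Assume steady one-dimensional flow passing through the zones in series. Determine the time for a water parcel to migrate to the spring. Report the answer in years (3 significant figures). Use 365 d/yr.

40.8 years

Steady 1-D flow in series ⇒ the Darcy flux q is identical in every zone and the zone head losses add (resistances L/K in series).
Σ(L/K) = 450/3.12 + 162/258 + 68.9/10.9 = 144.2 + 0.6279 + 6.321 = 151.2 d
q = ΔH / Σ(L/K) = 1.09 / 151.2 = 0.007210 m/d (same in every zone)
Zone A: v = q/n = 0.007210/0.09 = 0.08011 m/d → t_A = 450/0.08011 = 5617 d
Zone B: v = q/n = 0.007210/0.26 = 0.02773 m/d → t_B = 162/0.02773 = 5842 d
Zone C: v = q/n = 0.007210/0.36 = 0.02003 m/d → t_C = 68.9/0.02003 = 3440 d
Total t = 5617 + 5842 + 3440 = 14900 d
   = 14900 / 365 = 40.8 yr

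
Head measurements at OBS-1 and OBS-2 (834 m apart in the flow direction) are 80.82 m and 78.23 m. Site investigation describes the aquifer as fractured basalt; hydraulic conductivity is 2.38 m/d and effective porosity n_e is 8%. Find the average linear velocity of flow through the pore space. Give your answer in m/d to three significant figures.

Hydraulic gradient i = (80.82 − 78.23) / 834 = 2.59 / 834 = 0.003106
Specific discharge q = 2.38 × 0.003106 = 0.007391 m/d
Seepage velocity v = q / n = 0.007391 / 0.08 = 0.09239 m/d

0.0924 m/d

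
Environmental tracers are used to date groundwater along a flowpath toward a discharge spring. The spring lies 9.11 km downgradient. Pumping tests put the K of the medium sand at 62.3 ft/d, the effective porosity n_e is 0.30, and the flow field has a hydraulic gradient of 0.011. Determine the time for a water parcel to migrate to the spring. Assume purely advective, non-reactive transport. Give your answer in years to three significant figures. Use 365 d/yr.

35.8 years

K = 62.3 ft/d × 0.3048 = 18.99 m/d
q = Ki = 18.99 × 0.011 = 0.2089 m/d
v_s = q/n_e = 0.2089/0.30 = 0.6963 m/d
L = 9.11 km = 9110 m
t = L / v = 9110 / 0.6963 = 13080 d
   = 13080 / 365 = 35.8 yr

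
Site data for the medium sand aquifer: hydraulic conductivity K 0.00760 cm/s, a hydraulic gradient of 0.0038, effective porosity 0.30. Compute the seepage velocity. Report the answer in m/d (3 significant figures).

K = 0.00760 cm/s × 864 = 6.566 m/d
Specific discharge q = 6.566 × 0.0038 = 0.02495 m/d
Average linear velocity = 0.02495 / 0.30 = 0.08317 m/d

0.0832 m/d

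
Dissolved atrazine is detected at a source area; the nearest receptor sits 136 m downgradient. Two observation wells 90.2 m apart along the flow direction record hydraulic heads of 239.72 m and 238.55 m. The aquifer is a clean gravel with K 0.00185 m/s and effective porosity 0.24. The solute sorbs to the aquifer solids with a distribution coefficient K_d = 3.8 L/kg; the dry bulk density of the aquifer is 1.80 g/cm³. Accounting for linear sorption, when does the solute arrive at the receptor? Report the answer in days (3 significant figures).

464 days

Hydraulic gradient i = (239.72 − 238.55) / 90.2 = 1.17 / 90.2 = 0.01297
K = 0.00185 m/s × 86400 s/d = 159.8 m/d
q = Ki = 159.8 × 0.01297 = 2.073 m/d
Average linear velocity = 2.073 / 0.24 = 8.639 m/d
Retardation R = 1 + ρ_b·K_d/n = 1 + 1.80×3.8/0.24 = 29.50
Contaminant velocity v_c = v/R = 8.639/29.50 = 0.2928 m/d
t = L/v_c = 136/0.2928 = 464.4 d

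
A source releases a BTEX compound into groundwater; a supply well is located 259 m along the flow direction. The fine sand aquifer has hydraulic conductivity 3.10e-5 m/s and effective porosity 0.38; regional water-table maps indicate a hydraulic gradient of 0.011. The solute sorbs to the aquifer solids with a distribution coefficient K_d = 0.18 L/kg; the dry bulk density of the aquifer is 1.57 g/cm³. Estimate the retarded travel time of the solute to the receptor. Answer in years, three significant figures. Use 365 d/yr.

K = 3.10e-5 m/s × 86400 s/d = 2.678 m/d
Specific discharge q = 2.678 × 0.011 = 0.02946 m/d
Seepage velocity v = q / n = 0.02946 / 0.38 = 0.07753 m/d
Retardation R = 1 + ρ_b·K_d/n = 1 + 1.57×0.18/0.38 = 1.744
Contaminant velocity v_c = v/R = 0.07753/1.744 = 0.04446 m/d
t = L/v_c = 259/0.04446 = 5825 d
   = 5825/365 = 16.0 yr

16.0 years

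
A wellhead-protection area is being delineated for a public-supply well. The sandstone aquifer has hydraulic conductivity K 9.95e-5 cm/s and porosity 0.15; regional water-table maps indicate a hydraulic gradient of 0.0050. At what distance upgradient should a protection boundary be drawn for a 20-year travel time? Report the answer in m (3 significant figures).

20.9 m

K = 9.95e-5 cm/s × 864 = 0.08597 m/d
Specific discharge q = 0.08597 × 0.0050 = 4.298e-4 m/d
v_s = q/n_e = 4.298e-4/0.15 = 0.002866 m/d
T = 20 yr × 365 = 7300 d
L = v × T = 0.002866 × 7300 = 20.92 m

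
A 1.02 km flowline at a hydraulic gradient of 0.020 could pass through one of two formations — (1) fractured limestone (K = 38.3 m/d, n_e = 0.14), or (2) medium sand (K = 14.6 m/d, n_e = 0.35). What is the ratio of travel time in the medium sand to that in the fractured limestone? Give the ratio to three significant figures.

6.56

Unit 1 (fractured limestone): v = 38.3×0.020/0.14 = 5.471 m/d, t = 1020/5.471 = 186.4 d
Unit 2 (medium sand): v = 14.6×0.020/0.35 = 0.8343 m/d, t = 1020/0.8343 = 1223 d
t(medium sand) / t(fractured limestone) = 1223/186.4 = 6.56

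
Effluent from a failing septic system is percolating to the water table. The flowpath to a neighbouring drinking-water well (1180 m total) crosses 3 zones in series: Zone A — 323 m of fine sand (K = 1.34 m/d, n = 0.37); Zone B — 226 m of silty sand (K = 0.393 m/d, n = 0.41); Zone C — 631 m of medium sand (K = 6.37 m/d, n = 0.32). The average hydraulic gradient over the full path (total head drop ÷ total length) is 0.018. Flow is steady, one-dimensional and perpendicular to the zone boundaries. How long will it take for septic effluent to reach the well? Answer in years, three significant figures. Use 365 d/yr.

48.9 years

Continuity: the same q passes through each zone, so ΔH = q·Σ(L_j/K_j) — the zones act as resistances in series.
Σ(L/K) = 323/1.34 + 226/0.393 + 631/6.37 = 241.0 + 575.1 + 99.06 = 915.2 d
K_eq = L_total / Σ(L/K) = 1180 / 915.2 = 1.289 m/d
q = K_eq · i = 1.289 × 0.018 = 0.02321 m/d (same in every zone)
Zone A: v = q/n = 0.02321/0.37 = 0.06273 m/d → t_A = 323/0.06273 = 5149 d
Zone B: v = q/n = 0.02321/0.41 = 0.05661 m/d → t_B = 226/0.05661 = 3992 d
Zone C: v = q/n = 0.02321/0.32 = 0.07253 m/d → t_C = 631/0.07253 = 8700 d
Total t = 5149 + 3992 + 8700 = 17840 d
   = 17840 / 365 = 48.9 yr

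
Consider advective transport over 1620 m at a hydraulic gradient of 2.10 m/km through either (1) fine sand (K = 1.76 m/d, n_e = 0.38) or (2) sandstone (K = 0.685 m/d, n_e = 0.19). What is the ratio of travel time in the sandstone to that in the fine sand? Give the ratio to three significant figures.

Unit 1 (fine sand): v = 1.76×0.0021/0.38 = 0.009726 m/d, t = 1620/0.009726 = 166600 d
Unit 2 (sandstone): v = 0.685×0.0021/0.19 = 0.007571 m/d, t = 1620/0.007571 = 214000 d
t(sandstone) / t(fine sand) = 214000/166600 = 1.28

1.28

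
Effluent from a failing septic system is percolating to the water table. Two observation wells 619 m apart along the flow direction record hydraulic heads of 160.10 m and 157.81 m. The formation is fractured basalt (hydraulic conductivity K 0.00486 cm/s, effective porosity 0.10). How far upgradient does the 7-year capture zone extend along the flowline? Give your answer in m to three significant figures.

Hydraulic gradient i = (160.10 − 157.81) / 619 = 2.29 / 619 = 0.003700
K = 0.00486 cm/s × 864 = 4.199 m/d
Specific discharge q = 4.199 × 0.003700 = 0.01553 m/d
v_s = q/n_e = 0.01553/0.10 = 0.1553 m/d
T = 7 yr × 365 = 2555 d
L = v × T = 0.1553 × 2555 = 396.9 m

397 m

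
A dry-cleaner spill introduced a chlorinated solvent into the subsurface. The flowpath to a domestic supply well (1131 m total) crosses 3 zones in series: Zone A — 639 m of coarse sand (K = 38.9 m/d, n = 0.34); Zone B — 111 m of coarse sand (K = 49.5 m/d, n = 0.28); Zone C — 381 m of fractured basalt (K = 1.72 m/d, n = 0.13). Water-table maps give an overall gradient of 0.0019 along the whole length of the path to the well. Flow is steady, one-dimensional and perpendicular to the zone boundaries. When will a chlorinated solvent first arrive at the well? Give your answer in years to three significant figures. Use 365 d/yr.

Continuity: the same q passes through each zone, so ΔH = q·Σ(L_j/K_j) — the zones act as resistances in series.
Σ(L/K) = 639/38.9 + 111/49.5 + 381/1.72 = 16.43 + 2.242 + 221.5 = 240.2 d
K_eq = L_total / Σ(L/K) = 1131 / 240.2 = 4.709 m/d
q = K_eq · i = 4.709 × 0.0019 = 0.008947 m/d (same in every zone)
Zone A: v = q/n = 0.008947/0.34 = 0.02631 m/d → t_A = 639/0.02631 = 24280 d
Zone B: v = q/n = 0.008947/0.28 = 0.03195 m/d → t_B = 111/0.03195 = 3474 d
Zone C: v = q/n = 0.008947/0.13 = 0.06882 m/d → t_C = 381/0.06882 = 5536 d
Total t = 24280 + 3474 + 5536 = 33290 d
   = 33290 / 365 = 91.2 yr

91.2 years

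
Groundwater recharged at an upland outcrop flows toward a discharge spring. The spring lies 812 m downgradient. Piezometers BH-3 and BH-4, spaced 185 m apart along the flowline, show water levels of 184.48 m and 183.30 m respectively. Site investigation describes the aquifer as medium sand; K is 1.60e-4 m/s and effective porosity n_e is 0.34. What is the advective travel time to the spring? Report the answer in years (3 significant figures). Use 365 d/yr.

Hydraulic gradient i = (184.48 − 183.30) / 185 = 1.18 / 185 = 0.006378
K = 1.60e-4 m/s × 86400 s/d = 13.82 m/d
Darcy flux q = K·i = 13.82 × 0.006378 = 0.08817 m/d
v = Ki/n = 13.82·0.006378/0.34 = 0.2593 m/d
t = L / v = 812 / 0.2593 = 3131 d
   = 3131 / 365 = 8.58 yr

8.58 years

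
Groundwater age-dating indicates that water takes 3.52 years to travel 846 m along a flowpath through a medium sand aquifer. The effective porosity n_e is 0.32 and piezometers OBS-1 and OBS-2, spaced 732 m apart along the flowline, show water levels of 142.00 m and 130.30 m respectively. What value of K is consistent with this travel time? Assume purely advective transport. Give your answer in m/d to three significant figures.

13.2 m/d

Hydraulic gradient i = (142.00 − 130.30) / 732 = 11.70 / 732 = 0.01598
t = 3.52 years = 1285 d
v = L / t = 846 / 1285 = 0.6585 m/d
K = v · n / i = 0.6585 × 0.32 / 0.01598 = 13.2 m/d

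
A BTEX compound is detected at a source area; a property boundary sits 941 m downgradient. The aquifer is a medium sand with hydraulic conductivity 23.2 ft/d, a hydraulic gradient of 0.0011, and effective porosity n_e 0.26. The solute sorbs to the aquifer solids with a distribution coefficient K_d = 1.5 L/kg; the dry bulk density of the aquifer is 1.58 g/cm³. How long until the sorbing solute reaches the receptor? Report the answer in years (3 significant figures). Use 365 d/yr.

872 years

K = 23.2 ft/d × 0.3048 = 7.071 m/d
q = Ki = 7.071 × 0.0011 = 0.007778 m/d
Seepage velocity v = q / n = 0.007778 / 0.26 = 0.02992 m/d
Retardation R = 1 + ρ_b·K_d/n = 1 + 1.58×1.5/0.26 = 10.12
Contaminant velocity v_c = v/R = 0.02992/10.12 = 0.002958 m/d
t = L/v_c = 941/0.002958 = 318200 d
   = 318200/365 = 872 yr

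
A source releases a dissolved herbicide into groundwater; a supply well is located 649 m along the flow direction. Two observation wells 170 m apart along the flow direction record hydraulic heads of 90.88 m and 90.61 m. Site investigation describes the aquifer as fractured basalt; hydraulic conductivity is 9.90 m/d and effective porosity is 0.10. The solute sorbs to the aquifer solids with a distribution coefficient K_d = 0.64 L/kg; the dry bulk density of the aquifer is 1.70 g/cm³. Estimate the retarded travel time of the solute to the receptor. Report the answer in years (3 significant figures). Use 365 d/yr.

Hydraulic gradient i = (90.88 − 90.61) / 170 = 0.27 / 170 = 0.001588
q = Ki = 9.90 × 0.001588 = 0.01572 m/d
v = Ki/n = 9.90·0.001588/0.10 = 0.1572 m/d
Retardation R = 1 + ρ_b·K_d/n = 1 + 1.70×0.64/0.10 = 11.88
Contaminant velocity v_c = v/R = 0.1572/11.88 = 0.01324 m/d
t = L/v_c = 649/0.01324 = 49040 d
   = 49040/365 = 134 yr

134 years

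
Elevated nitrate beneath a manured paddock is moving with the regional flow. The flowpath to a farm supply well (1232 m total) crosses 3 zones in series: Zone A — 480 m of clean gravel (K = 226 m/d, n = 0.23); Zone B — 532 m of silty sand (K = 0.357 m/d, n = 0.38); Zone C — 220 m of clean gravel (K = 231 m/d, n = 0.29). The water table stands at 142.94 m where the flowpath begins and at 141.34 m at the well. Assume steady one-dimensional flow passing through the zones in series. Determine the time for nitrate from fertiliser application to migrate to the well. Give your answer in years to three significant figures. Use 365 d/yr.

Total head drop ΔH = 142.94 − 141.34 = 1.60 m
Steady 1-D flow in series ⇒ the Darcy flux q is identical in every zone and the zone head losses add (resistances L/K in series).
Σ(L/K) = 480/226 + 532/0.357 + 220/231 = 2.124 + 1490 + 0.9524 = 1493 d
q = ΔH / Σ(L/K) = 1.60 / 1493 = 0.001071 m/d (same in every zone)
Zone A: v = q/n = 0.001071/0.23 = 0.004659 m/d → t_A = 480/0.004659 = 103000 d
Zone B: v = q/n = 0.001071/0.38 = 0.002820 m/d → t_B = 532/0.002820 = 188700 d
Zone C: v = q/n = 0.001071/0.29 = 0.003695 m/d → t_C = 220/0.003695 = 59540 d
Total t = 103000 + 188700 + 59540 = 351300 d
   = 351300 / 365 = 962 yr

962 years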